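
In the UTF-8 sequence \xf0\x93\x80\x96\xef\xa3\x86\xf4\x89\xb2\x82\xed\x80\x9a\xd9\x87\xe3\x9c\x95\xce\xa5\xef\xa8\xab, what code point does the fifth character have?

Offset 0: leading byte 0xF0 = 11110000 → 4-byte char #1 = F0 93 80 96.
Offset 4: leading byte 0xEF = 11101111 → 3-byte char #2 = EF A3 86.
Offset 7: leading byte 0xF4 = 11110100 → 4-byte char #3 = F4 89 B2 82.
Offset 11: leading byte 0xED = 11101101 → 3-byte char #4 = ED 80 9A.
Offset 14: leading byte 0xD9 = 11011001 → 2-byte char #5 = D9 87.
Leading byte 0xD9 = 11011001 matches 110xxxxx → 2-byte sequence.
Byte 1: 0xD9 = 11011001, payload 11001 (5 bits).
Byte 2: 0x87 = 10000111 (10xxxxxx ✓), payload 000111.
Concatenate: 11001000111 = 0x647 (11 bits → U+0647).

U+0647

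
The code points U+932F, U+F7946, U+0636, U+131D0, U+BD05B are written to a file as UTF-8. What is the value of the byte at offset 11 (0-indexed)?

U+932F → 3-byte form E9 8C AF at offsets 0–2.
U+F7946 → 4-byte form F3 B7 A5 86 at offsets 3–6.
U+0636 → 2-byte form D8 B6 at offsets 7–8.
U+131D0 → 4-byte form F0 93 87 90 at offsets 9–12.
Offset 11 falls in char 4's range; it's byte 3 of F0 93 87 90 = 0x87.

0x87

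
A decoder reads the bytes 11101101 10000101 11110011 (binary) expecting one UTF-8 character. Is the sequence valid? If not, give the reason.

invalid (non-continuation byte where continuation expected)

Leading byte 0xED = 11101101 → 3-byte form.
Byte 3 is 0xF3 = 11110011, which is not 10xxxxxx — expected a continuation byte.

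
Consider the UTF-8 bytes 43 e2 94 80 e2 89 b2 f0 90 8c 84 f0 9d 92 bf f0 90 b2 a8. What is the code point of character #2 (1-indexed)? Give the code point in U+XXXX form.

Offset 0: leading byte 0x43 = 01000011 → 1-byte char #1 = 43.
Offset 1: leading byte 0xE2 = 11100010 → 3-byte char #2 = E2 94 80.
Leading byte 0xE2 = 11100010 matches 1110xxxx → 3-byte sequence.
Byte 1: 0xE2 = 11100010, payload 0010 (4 bits).
Byte 2: 0x94 = 10010100 (10xxxxxx ✓), payload 010100.
Byte 3: 0x80 = 10000000 (10xxxxxx ✓), payload 000000.
Concatenate: 0010010100000000 = 0x2500 (16 bits → U+2500).

U+2500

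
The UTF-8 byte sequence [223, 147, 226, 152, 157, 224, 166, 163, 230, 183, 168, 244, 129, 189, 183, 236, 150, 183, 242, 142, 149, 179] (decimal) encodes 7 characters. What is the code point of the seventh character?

U+8E573

Offset 0: leading byte 0xDF = 11011111 → 2-byte char #1 = DF 93.
Offset 2: leading byte 0xE2 = 11100010 → 3-byte char #2 = E2 98 9D.
Offset 5: leading byte 0xE0 = 11100000 → 3-byte char #3 = E0 A6 A3.
Offset 8: leading byte 0xE6 = 11100110 → 3-byte char #4 = E6 B7 A8.
Offset 11: leading byte 0xF4 = 11110100 → 4-byte char #5 = F4 81 BD B7.
Offset 15: leading byte 0xEC = 11101100 → 3-byte char #6 = EC 96 B7.
Offset 18: leading byte 0xF2 = 11110010 → 4-byte char #7 = F2 8E 95 B3.
Leading byte 0xF2 = 11110010 matches 11110xxx → 4-byte sequence.
Byte 1: 0xF2 = 11110010, payload 010 (3 bits).
Byte 2: 0x8E = 10001110 (10xxxxxx ✓), payload 001110.
Byte 3: 0x95 = 10010101 (10xxxxxx ✓), payload 010101.
Byte 4: 0xB3 = 10110011 (10xxxxxx ✓), payload 110011.
Concatenate: 010001110010101110011 = 0x8E573 (21 bits → U+8E573).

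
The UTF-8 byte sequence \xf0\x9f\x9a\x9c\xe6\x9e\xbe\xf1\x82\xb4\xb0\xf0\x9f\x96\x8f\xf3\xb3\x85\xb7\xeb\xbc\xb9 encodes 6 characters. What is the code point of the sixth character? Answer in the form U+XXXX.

Offset 0: leading byte 0xF0 = 11110000 → 4-byte char #1 = F0 9F 9A 9C.
Offset 4: leading byte 0xE6 = 11100110 → 3-byte char #2 = E6 9E BE.
Offset 7: leading byte 0xF1 = 11110001 → 4-byte char #3 = F1 82 B4 B0.
Offset 11: leading byte 0xF0 = 11110000 → 4-byte char #4 = F0 9F 96 8F.
Offset 15: leading byte 0xF3 = 11110011 → 4-byte char #5 = F3 B3 85 B7.
Offset 19: leading byte 0xEB = 11101011 → 3-byte char #6 = EB BC B9.
Leading byte 0xEB = 11101011 matches 1110xxxx → 3-byte sequence.
Byte 1: 0xEB = 11101011, payload 1011 (4 bits).
Byte 2: 0xBC = 10111100 (10xxxxxx ✓), payload 111100.
Byte 3: 0xB9 = 10111001 (10xxxxxx ✓), payload 111001.
Concatenate: 1011111100111001 = 0xBF39 (16 bits → U+BF39).

U+BF39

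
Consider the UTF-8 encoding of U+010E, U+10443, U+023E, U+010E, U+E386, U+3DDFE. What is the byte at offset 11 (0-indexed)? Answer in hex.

0x8E

U+010E → 2-byte form C4 8E at offsets 0–1.
U+10443 → 4-byte form F0 90 91 83 at offsets 2–5.
U+023E → 2-byte form C8 BE at offsets 6–7.
U+010E → 2-byte form C4 8E at offsets 8–9.
U+E386 → 3-byte form EE 8E 86 at offsets 10–12.
Offset 11 falls in char 5's range; it's byte 2 of EE 8E 86 = 0x8E.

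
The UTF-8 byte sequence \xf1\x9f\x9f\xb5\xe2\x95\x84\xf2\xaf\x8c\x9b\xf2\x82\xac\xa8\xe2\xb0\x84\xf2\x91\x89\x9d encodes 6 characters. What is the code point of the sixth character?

U+9125D

Offset 0: leading byte 0xF1 = 11110001 → 4-byte char #1 = F1 9F 9F B5.
Offset 4: leading byte 0xE2 = 11100010 → 3-byte char #2 = E2 95 84.
Offset 7: leading byte 0xF2 = 11110010 → 4-byte char #3 = F2 AF 8C 9B.
Offset 11: leading byte 0xF2 = 11110010 → 4-byte char #4 = F2 82 AC A8.
Offset 15: leading byte 0xE2 = 11100010 → 3-byte char #5 = E2 B0 84.
Offset 18: leading byte 0xF2 = 11110010 → 4-byte char #6 = F2 91 89 9D.
Leading byte 0xF2 = 11110010 matches 11110xxx → 4-byte sequence.
Byte 1: 0xF2 = 11110010, payload 010 (3 bits).
Byte 2: 0x91 = 10010001 (10xxxxxx ✓), payload 010001.
Byte 3: 0x89 = 10001001 (10xxxxxx ✓), payload 001001.
Byte 4: 0x9D = 10011101 (10xxxxxx ✓), payload 011101.
Concatenate: 010010001001001011101 = 0x9125D (21 bits → U+9125D).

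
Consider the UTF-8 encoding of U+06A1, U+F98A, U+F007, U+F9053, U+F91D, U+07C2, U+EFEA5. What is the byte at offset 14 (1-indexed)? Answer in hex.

0xA4

1-indexed offset 14 is 0-indexed offset 13.
U+06A1 → 2-byte form DA A1 at offsets 0–1.
U+F98A → 3-byte form EF A6 8A at offsets 2–4.
U+F007 → 3-byte form EF 80 87 at offsets 5–7.
U+F9053 → 4-byte form F3 B9 81 93 at offsets 8–11.
U+F91D → 3-byte form EF A4 9D at offsets 12–14.
Offset 13 falls in char 5's range; it's byte 2 of EF A4 9D = 0xA4.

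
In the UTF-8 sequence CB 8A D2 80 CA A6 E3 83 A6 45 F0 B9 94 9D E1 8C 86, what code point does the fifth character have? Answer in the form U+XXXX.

U+0045

Offset 0: leading byte 0xCB = 11001011 → 2-byte char #1 = CB 8A.
Offset 2: leading byte 0xD2 = 11010010 → 2-byte char #2 = D2 80.
Offset 4: leading byte 0xCA = 11001010 → 2-byte char #3 = CA A6.
Offset 6: leading byte 0xE3 = 11100011 → 3-byte char #4 = E3 83 A6.
Offset 9: leading byte 0x45 = 01000101 → 1-byte char #5 = 45.
Leading byte 0x45 = 01000101 matches 0xxxxxxx → 1-byte sequence.
Byte 1: 0x45 = 01000101, payload 1000101 (7 bits).
Concatenate: 1000101 = 0x45 (7 bits → U+0045).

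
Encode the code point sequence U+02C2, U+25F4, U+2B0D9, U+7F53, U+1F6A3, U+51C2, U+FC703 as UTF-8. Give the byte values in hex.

CB 82 E2 97 B4 F0 AB 83 99 E7 BD 93 F0 9F 9A A3 E5 87 82 F3 BC 9C 83

U+02C2: 2-byte form → CB 82.
U+25F4: 3-byte form → E2 97 B4.
U+2B0D9: 4-byte form → F0 AB 83 99.
U+7F53: 3-byte form → E7 BD 93.
U+1F6A3: 4-byte form → F0 9F 9A A3.
U+51C2: 3-byte form → E5 87 82.
U+FC703: 4-byte form → F3 BC 9C 83.
Concatenated (23 bytes): CB 82 E2 97 B4 F0 AB 83 99 E7 BD 93 F0 9F 9A A3 E5 87 82 F3 BC 9C 83.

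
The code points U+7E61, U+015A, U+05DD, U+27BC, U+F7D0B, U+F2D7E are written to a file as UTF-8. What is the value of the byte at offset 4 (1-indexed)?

1-indexed offset 4 is 0-indexed offset 3.
U+7E61 → 3-byte form E7 B9 A1 at offsets 0–2.
U+015A → 2-byte form C5 9A at offsets 3–4.
Offset 3 falls in char 2's range; it's byte 1 of C5 9A = 0xC5.

0xC5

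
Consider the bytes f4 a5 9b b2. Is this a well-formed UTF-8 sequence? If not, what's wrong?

invalid (encodes a value above U+10FFFF)

Leading byte 0xF4 = 11110100 → 4-byte form.
Payload = 0x1256F2, which exceeds U+10FFFF, the maximum Unicode code point. (Leading bytes F5–FF, or F4 followed by ≥ 0x90, are invalid.)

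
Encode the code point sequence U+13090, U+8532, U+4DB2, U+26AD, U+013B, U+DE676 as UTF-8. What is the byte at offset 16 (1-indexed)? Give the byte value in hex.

0xF3

1-indexed offset 16 is 0-indexed offset 15.
U+13090 → 4-byte form F0 93 82 90 at offsets 0–3.
U+8532 → 3-byte form E8 94 B2 at offsets 4–6.
U+4DB2 → 3-byte form E4 B6 B2 at offsets 7–9.
U+26AD → 3-byte form E2 9A AD at offsets 10–12.
U+013B → 2-byte form C4 BB at offsets 13–14.
U+DE676 → 4-byte form F3 9E 99 B6 at offsets 15–18.
Offset 15 falls in char 6's range; it's byte 1 of F3 9E 99 B6 = 0xF3.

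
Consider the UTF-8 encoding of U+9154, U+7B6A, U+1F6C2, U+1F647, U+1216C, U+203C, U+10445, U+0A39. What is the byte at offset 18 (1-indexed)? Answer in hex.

1-indexed offset 18 is 0-indexed offset 17.
U+9154 → 3-byte form E9 85 94 at offsets 0–2.
U+7B6A → 3-byte form E7 AD AA at offsets 3–5.
U+1F6C2 → 4-byte form F0 9F 9B 82 at offsets 6–9.
U+1F647 → 4-byte form F0 9F 99 87 at offsets 10–13.
U+1216C → 4-byte form F0 92 85 AC at offsets 14–17.
Offset 17 falls in char 5's range; it's byte 4 of F0 92 85 AC = 0xAC.

0xAC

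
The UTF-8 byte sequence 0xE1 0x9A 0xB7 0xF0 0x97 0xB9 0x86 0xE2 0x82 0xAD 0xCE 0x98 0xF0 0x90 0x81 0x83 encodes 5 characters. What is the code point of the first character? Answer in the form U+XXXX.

U+16B7

Offset 0: leading byte 0xE1 = 11100001 → 3-byte char #1 = E1 9A B7.
Leading byte 0xE1 = 11100001 matches 1110xxxx → 3-byte sequence.
Byte 1: 0xE1 = 11100001, payload 0001 (4 bits).
Byte 2: 0x9A = 10011010 (10xxxxxx ✓), payload 011010.
Byte 3: 0xB7 = 10110111 (10xxxxxx ✓), payload 110111.
Concatenate: 0001011010110111 = 0x16B7 (16 bits → U+16B7).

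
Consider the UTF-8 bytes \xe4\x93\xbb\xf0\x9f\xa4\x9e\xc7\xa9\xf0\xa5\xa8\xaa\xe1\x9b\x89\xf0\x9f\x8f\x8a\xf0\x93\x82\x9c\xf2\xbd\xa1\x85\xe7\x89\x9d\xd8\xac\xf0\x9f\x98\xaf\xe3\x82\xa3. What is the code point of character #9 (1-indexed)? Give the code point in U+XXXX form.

U+725D

Offset 0: leading byte 0xE4 = 11100100 → 3-byte char #1 = E4 93 BB.
Offset 3: leading byte 0xF0 = 11110000 → 4-byte char #2 = F0 9F A4 9E.
Offset 7: leading byte 0xC7 = 11000111 → 2-byte char #3 = C7 A9.
Offset 9: leading byte 0xF0 = 11110000 → 4-byte char #4 = F0 A5 A8 AA.
Offset 13: leading byte 0xE1 = 11100001 → 3-byte char #5 = E1 9B 89.
Offset 16: leading byte 0xF0 = 11110000 → 4-byte char #6 = F0 9F 8F 8A.
Offset 20: leading byte 0xF0 = 11110000 → 4-byte char #7 = F0 93 82 9C.
Offset 24: leading byte 0xF2 = 11110010 → 4-byte char #8 = F2 BD A1 85.
Offset 28: leading byte 0xE7 = 11100111 → 3-byte char #9 = E7 89 9D.
Leading byte 0xE7 = 11100111 matches 1110xxxx → 3-byte sequence.
Byte 1: 0xE7 = 11100111, payload 0111 (4 bits).
Byte 2: 0x89 = 10001001 (10xxxxxx ✓), payload 001001.
Byte 3: 0x9D = 10011101 (10xxxxxx ✓), payload 011101.
Concatenate: 0111001001011101 = 0x725D (16 bits → U+725D).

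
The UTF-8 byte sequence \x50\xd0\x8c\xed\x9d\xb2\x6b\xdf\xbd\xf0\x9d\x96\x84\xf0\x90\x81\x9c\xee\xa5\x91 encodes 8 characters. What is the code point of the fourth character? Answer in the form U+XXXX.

U+006B

Offset 0: leading byte 0x50 = 01010000 → 1-byte char #1 = 50.
Offset 1: leading byte 0xD0 = 11010000 → 2-byte char #2 = D0 8C.
Offset 3: leading byte 0xED = 11101101 → 3-byte char #3 = ED 9D B2.
Offset 6: leading byte 0x6B = 01101011 → 1-byte char #4 = 6B.
Leading byte 0x6B = 01101011 matches 0xxxxxxx → 1-byte sequence.
Byte 1: 0x6B = 01101011, payload 1101011 (7 bits).
Concatenate: 1101011 = 0x6B (7 bits → U+006B).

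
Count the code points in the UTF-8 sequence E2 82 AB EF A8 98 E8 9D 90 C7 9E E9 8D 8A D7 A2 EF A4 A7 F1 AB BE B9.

Byte at offset 0: 0xE2 = 11100010 → 3-byte char (#1). Advance 3.
Byte at offset 3: 0xEF = 11101111 → 3-byte char (#2). Advance 3.
Byte at offset 6: 0xE8 = 11101000 → 3-byte char (#3). Advance 3.
Byte at offset 9: 0xC7 = 11000111 → 2-byte char (#4). Advance 2.
Byte at offset 11: 0xE9 = 11101001 → 3-byte char (#5). Advance 3.
Byte at offset 14: 0xD7 = 11010111 → 2-byte char (#6). Advance 2.
Byte at offset 16: 0xEF = 11101111 → 3-byte char (#7). Advance 3.
Byte at offset 19: 0xF1 = 11110001 → 4-byte char (#8). Advance 4.
Reached end at offset 23 after 8 code points.

8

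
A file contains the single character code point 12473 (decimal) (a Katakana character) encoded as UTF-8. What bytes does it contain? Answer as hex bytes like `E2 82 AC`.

E3 82 B9

U+30B9 = 0x30B9 = 12473 decimal. In range U+0800–U+FFFF → 3-byte form: 1110xxxx 10xxxxxx 10xxxxxx.
Binary (16 bits): 0011000010111001.
Split 4+6+6: 0011 | 000010 | 111001.
Byte 1: 11100011 = 0xE3.
Byte 2: 10000010 = 0x82.
Byte 3: 10111001 = 0xB9.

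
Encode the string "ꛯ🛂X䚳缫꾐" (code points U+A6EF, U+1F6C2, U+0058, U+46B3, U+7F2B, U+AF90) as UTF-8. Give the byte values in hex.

EA 9B AF F0 9F 9B 82 58 E4 9A B3 E7 BC AB EA BE 90

U+A6EF: 3-byte form → EA 9B AF.
U+1F6C2: 4-byte form → F0 9F 9B 82.
U+0058: 1-byte form → 58.
U+46B3: 3-byte form → E4 9A B3.
U+7F2B: 3-byte form → E7 BC AB.
U+AF90: 3-byte form → EA BE 90.
Concatenated (17 bytes): EA 9B AF F0 9F 9B 82 58 E4 9A B3 E7 BC AB EA BE 90.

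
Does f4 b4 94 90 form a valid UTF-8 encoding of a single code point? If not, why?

Leading byte 0xF4 = 11110100 → 4-byte form.
Payload = 0x134510, which exceeds U+10FFFF, the maximum Unicode code point. (Leading bytes F5–FF, or F4 followed by ≥ 0x90, are invalid.)

invalid (encodes a value above U+10FFFF)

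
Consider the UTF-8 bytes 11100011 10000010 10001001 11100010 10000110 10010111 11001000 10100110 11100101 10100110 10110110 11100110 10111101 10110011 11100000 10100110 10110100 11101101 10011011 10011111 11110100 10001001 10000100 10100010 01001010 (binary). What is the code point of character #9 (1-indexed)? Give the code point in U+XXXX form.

U+004A

Offset 0: leading byte 0xE3 = 11100011 → 3-byte char #1 = E3 82 89.
Offset 3: leading byte 0xE2 = 11100010 → 3-byte char #2 = E2 86 97.
Offset 6: leading byte 0xC8 = 11001000 → 2-byte char #3 = C8 A6.
Offset 8: leading byte 0xE5 = 11100101 → 3-byte char #4 = E5 A6 B6.
Offset 11: leading byte 0xE6 = 11100110 → 3-byte char #5 = E6 BD B3.
Offset 14: leading byte 0xE0 = 11100000 → 3-byte char #6 = E0 A6 B4.
Offset 17: leading byte 0xED = 11101101 → 3-byte char #7 = ED 9B 9F.
Offset 20: leading byte 0xF4 = 11110100 → 4-byte char #8 = F4 89 84 A2.
Offset 24: leading byte 0x4A = 01001010 → 1-byte char #9 = 4A.
Leading byte 0x4A = 01001010 matches 0xxxxxxx → 1-byte sequence.
Byte 1: 0x4A = 01001010, payload 1001010 (7 bits).
Concatenate: 1001010 = 0x4A (7 bits → U+004A).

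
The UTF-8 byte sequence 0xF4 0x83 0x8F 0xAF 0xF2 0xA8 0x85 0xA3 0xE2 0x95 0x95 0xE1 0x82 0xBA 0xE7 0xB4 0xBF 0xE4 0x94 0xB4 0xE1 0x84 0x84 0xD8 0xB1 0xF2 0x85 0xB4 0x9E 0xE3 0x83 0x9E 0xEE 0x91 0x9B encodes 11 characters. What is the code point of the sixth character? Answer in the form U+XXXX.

U+4534

Offset 0: leading byte 0xF4 = 11110100 → 4-byte char #1 = F4 83 8F AF.
Offset 4: leading byte 0xF2 = 11110010 → 4-byte char #2 = F2 A8 85 A3.
Offset 8: leading byte 0xE2 = 11100010 → 3-byte char #3 = E2 95 95.
Offset 11: leading byte 0xE1 = 11100001 → 3-byte char #4 = E1 82 BA.
Offset 14: leading byte 0xE7 = 11100111 → 3-byte char #5 = E7 B4 BF.
Offset 17: leading byte 0xE4 = 11100100 → 3-byte char #6 = E4 94 B4.
Leading byte 0xE4 = 11100100 matches 1110xxxx → 3-byte sequence.
Byte 1: 0xE4 = 11100100, payload 0100 (4 bits).
Byte 2: 0x94 = 10010100 (10xxxxxx ✓), payload 010100.
Byte 3: 0xB4 = 10110100 (10xxxxxx ✓), payload 110100.
Concatenate: 0100010100110100 = 0x4534 (16 bits → U+4534).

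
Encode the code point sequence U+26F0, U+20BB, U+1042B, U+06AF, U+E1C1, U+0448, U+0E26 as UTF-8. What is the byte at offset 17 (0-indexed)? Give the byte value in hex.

U+26F0 → 3-byte form E2 9B B0 at offsets 0–2.
U+20BB → 3-byte form E2 82 BB at offsets 3–5.
U+1042B → 4-byte form F0 90 90 AB at offsets 6–9.
U+06AF → 2-byte form DA AF at offsets 10–11.
U+E1C1 → 3-byte form EE 87 81 at offsets 12–14.
U+0448 → 2-byte form D1 88 at offsets 15–16.
U+0E26 → 3-byte form E0 B8 A6 at offsets 17–19.
Offset 17 falls in char 7's range; it's byte 1 of E0 B8 A6 = 0xE0.

0xE0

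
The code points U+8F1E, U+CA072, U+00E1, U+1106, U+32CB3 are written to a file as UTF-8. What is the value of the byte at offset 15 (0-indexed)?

U+8F1E → 3-byte form E8 BC 9E at offsets 0–2.
U+CA072 → 4-byte form F3 8A 81 B2 at offsets 3–6.
U+00E1 → 2-byte form C3 A1 at offsets 7–8.
U+1106 → 3-byte form E1 84 86 at offsets 9–11.
U+32CB3 → 4-byte form F0 B2 B2 B3 at offsets 12–15.
Offset 15 falls in char 5's range; it's byte 4 of F0 B2 B2 B3 = 0xB3.

0xB3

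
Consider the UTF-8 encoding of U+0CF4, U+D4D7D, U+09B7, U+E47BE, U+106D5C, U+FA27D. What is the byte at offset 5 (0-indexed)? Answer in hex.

U+0CF4 → 3-byte form E0 B3 B4 at offsets 0–2.
U+D4D7D → 4-byte form F3 94 B5 BD at offsets 3–6.
Offset 5 falls in char 2's range; it's byte 3 of F3 94 B5 BD = 0xB5.

0xB5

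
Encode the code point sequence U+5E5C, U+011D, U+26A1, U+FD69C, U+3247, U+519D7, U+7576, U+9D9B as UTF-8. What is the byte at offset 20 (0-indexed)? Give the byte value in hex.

U+5E5C → 3-byte form E5 B9 9C at offsets 0–2.
U+011D → 2-byte form C4 9D at offsets 3–4.
U+26A1 → 3-byte form E2 9A A1 at offsets 5–7.
U+FD69C → 4-byte form F3 BD 9A 9C at offsets 8–11.
U+3247 → 3-byte form E3 89 87 at offsets 12–14.
U+519D7 → 4-byte form F1 91 A7 97 at offsets 15–18.
U+7576 → 3-byte form E7 95 B6 at offsets 19–21.
Offset 20 falls in char 7's range; it's byte 2 of E7 95 B6 = 0x95.

0x95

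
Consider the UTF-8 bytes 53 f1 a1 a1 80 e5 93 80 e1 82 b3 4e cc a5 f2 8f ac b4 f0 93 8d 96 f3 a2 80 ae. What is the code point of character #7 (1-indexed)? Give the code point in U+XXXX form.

U+8FB34

Offset 0: leading byte 0x53 = 01010011 → 1-byte char #1 = 53.
Offset 1: leading byte 0xF1 = 11110001 → 4-byte char #2 = F1 A1 A1 80.
Offset 5: leading byte 0xE5 = 11100101 → 3-byte char #3 = E5 93 80.
Offset 8: leading byte 0xE1 = 11100001 → 3-byte char #4 = E1 82 B3.
Offset 11: leading byte 0x4E = 01001110 → 1-byte char #5 = 4E.
Offset 12: leading byte 0xCC = 11001100 → 2-byte char #6 = CC A5.
Offset 14: leading byte 0xF2 = 11110010 → 4-byte char #7 = F2 8F AC B4.
Leading byte 0xF2 = 11110010 matches 11110xxx → 4-byte sequence.
Byte 1: 0xF2 = 11110010, payload 010 (3 bits).
Byte 2: 0x8F = 10001111 (10xxxxxx ✓), payload 001111.
Byte 3: 0xAC = 10101100 (10xxxxxx ✓), payload 101100.
Byte 4: 0xB4 = 10110100 (10xxxxxx ✓), payload 110100.
Concatenate: 010001111101100110100 = 0x8FB34 (21 bits → U+8FB34).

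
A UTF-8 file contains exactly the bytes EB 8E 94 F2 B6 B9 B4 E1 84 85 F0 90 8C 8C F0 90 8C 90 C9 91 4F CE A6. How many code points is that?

Byte at offset 0: 0xEB = 11101011 → 3-byte char (#1). Advance 3.
Byte at offset 3: 0xF2 = 11110010 → 4-byte char (#2). Advance 4.
Byte at offset 7: 0xE1 = 11100001 → 3-byte char (#3). Advance 3.
Byte at offset 10: 0xF0 = 11110000 → 4-byte char (#4). Advance 4.
Byte at offset 14: 0xF0 = 11110000 → 4-byte char (#5). Advance 4.
Byte at offset 18: 0xC9 = 11001001 → 2-byte char (#6). Advance 2.
Byte at offset 20: 0x4F = 01001111 → 1-byte char (#7). Advance 1.
Byte at offset 21: 0xCE = 11001110 → 2-byte char (#8). Advance 2.
Reached end at offset 23 after 8 code points.

8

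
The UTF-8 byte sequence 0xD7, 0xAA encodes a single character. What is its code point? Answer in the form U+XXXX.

Leading byte 0xD7 = 11010111 matches 110xxxxx → 2-byte sequence.
Byte 1: 0xD7 = 11010111, payload 10111 (5 bits).
Byte 2: 0xAA = 10101010 (10xxxxxx ✓), payload 101010.
Concatenate: 10111101010 = 0x5EA (11 bits → U+05EA).

U+05EA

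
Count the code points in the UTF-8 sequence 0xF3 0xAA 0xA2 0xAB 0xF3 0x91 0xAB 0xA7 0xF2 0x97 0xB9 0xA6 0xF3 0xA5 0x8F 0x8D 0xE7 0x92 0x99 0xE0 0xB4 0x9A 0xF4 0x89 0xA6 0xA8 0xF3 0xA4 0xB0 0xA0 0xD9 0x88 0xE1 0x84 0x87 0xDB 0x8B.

11

Byte at offset 0: 0xF3 = 11110011 → 4-byte char (#1). Advance 4.
Byte at offset 4: 0xF3 = 11110011 → 4-byte char (#2). Advance 4.
Byte at offset 8: 0xF2 = 11110010 → 4-byte char (#3). Advance 4.
Byte at offset 12: 0xF3 = 11110011 → 4-byte char (#4). Advance 4.
Byte at offset 16: 0xE7 = 11100111 → 3-byte char (#5). Advance 3.
Byte at offset 19: 0xE0 = 11100000 → 3-byte char (#6). Advance 3.
Byte at offset 22: 0xF4 = 11110100 → 4-byte char (#7). Advance 4.
Byte at offset 26: 0xF3 = 11110011 → 4-byte char (#8). Advance 4.
Byte at offset 30: 0xD9 = 11011001 → 2-byte char (#9). Advance 2.
Byte at offset 32: 0xE1 = 11100001 → 3-byte char (#10). Advance 3.
Byte at offset 35: 0xDB = 11011011 → 2-byte char (#11). Advance 2.
Reached end at offset 37 after 11 code points.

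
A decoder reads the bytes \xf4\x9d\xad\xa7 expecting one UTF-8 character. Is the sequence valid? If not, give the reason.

Leading byte 0xF4 = 11110100 → 4-byte form.
Payload = 0x11DB67, which exceeds U+10FFFF, the maximum Unicode code point. (Leading bytes F5–FF, or F4 followed by ≥ 0x90, are invalid.)

invalid (encodes a value above U+10FFFF)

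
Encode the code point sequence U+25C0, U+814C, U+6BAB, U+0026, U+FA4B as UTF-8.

U+25C0: 3-byte form → E2 97 80.
U+814C: 3-byte form → E8 85 8C.
U+6BAB: 3-byte form → E6 AE AB.
U+0026: 1-byte form → 26.
U+FA4B: 3-byte form → EF A9 8B.
Concatenated (13 bytes): E2 97 80 E8 85 8C E6 AE AB 26 EF A9 8B.

E2 97 80 E8 85 8C E6 AE AB 26 EF A9 8B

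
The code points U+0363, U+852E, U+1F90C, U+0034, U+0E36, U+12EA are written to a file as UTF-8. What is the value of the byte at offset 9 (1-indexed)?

1-indexed offset 9 is 0-indexed offset 8.
U+0363 → 2-byte form CD A3 at offsets 0–1.
U+852E → 3-byte form E8 94 AE at offsets 2–4.
U+1F90C → 4-byte form F0 9F A4 8C at offsets 5–8.
Offset 8 falls in char 3's range; it's byte 4 of F0 9F A4 8C = 0x8C.

0x8C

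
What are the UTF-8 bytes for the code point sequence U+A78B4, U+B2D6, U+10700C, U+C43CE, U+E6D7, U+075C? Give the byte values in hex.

U+A78B4: 4-byte form → F2 A7 A2 B4.
U+B2D6: 3-byte form → EB 8B 96.
U+10700C: 4-byte form → F4 87 80 8C.
U+C43CE: 4-byte form → F3 84 8F 8E.
U+E6D7: 3-byte form → EE 9B 97.
U+075C: 2-byte form → DD 9C.
Concatenated (20 bytes): F2 A7 A2 B4 EB 8B 96 F4 87 80 8C F3 84 8F 8E EE 9B 97 DD 9C.

F2 A7 A2 B4 EB 8B 96 F4 87 80 8C F3 84 8F 8E EE 9B 97 DD 9C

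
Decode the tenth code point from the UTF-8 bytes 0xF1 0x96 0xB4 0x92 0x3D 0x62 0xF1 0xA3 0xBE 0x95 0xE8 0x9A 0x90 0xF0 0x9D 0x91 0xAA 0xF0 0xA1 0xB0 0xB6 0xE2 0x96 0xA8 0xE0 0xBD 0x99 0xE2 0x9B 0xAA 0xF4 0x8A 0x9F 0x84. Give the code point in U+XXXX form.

U+26EA

Offset 0: leading byte 0xF1 = 11110001 → 4-byte char #1 = F1 96 B4 92.
Offset 4: leading byte 0x3D = 00111101 → 1-byte char #2 = 3D.
Offset 5: leading byte 0x62 = 01100010 → 1-byte char #3 = 62.
Offset 6: leading byte 0xF1 = 11110001 → 4-byte char #4 = F1 A3 BE 95.
Offset 10: leading byte 0xE8 = 11101000 → 3-byte char #5 = E8 9A 90.
Offset 13: leading byte 0xF0 = 11110000 → 4-byte char #6 = F0 9D 91 AA.
Offset 17: leading byte 0xF0 = 11110000 → 4-byte char #7 = F0 A1 B0 B6.
Offset 21: leading byte 0xE2 = 11100010 → 3-byte char #8 = E2 96 A8.
Offset 24: leading byte 0xE0 = 11100000 → 3-byte char #9 = E0 BD 99.
Offset 27: leading byte 0xE2 = 11100010 → 3-byte char #10 = E2 9B AA.
Leading byte 0xE2 = 11100010 matches 1110xxxx → 3-byte sequence.
Byte 1: 0xE2 = 11100010, payload 0010 (4 bits).
Byte 2: 0x9B = 10011011 (10xxxxxx ✓), payload 011011.
Byte 3: 0xAA = 10101010 (10xxxxxx ✓), payload 101010.
Concatenate: 0010011011101010 = 0x26EA (16 bits → U+26EA).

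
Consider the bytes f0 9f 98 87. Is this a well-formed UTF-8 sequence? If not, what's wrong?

Leading byte 0xF0 = 11110000 → 4-byte form.
Continuation bytes 0x9F=10011111, 0x98=10011000, 0x87=10000111 all match 10xxxxxx.
Decoded value 0x1F607 is ≥ 0x10000 (shortest form) and not a surrogate.

valid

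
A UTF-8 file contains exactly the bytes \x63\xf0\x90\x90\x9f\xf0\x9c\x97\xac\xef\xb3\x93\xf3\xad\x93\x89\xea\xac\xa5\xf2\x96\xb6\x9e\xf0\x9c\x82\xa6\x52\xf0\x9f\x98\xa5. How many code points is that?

Byte at offset 0: 0x63 = 01100011 → 1-byte char (#1). Advance 1.
Byte at offset 1: 0xF0 = 11110000 → 4-byte char (#2). Advance 4.
Byte at offset 5: 0xF0 = 11110000 → 4-byte char (#3). Advance 4.
Byte at offset 9: 0xEF = 11101111 → 3-byte char (#4). Advance 3.
Byte at offset 12: 0xF3 = 11110011 → 4-byte char (#5). Advance 4.
Byte at offset 16: 0xEA = 11101010 → 3-byte char (#6). Advance 3.
Byte at offset 19: 0xF2 = 11110010 → 4-byte char (#7). Advance 4.
Byte at offset 23: 0xF0 = 11110000 → 4-byte char (#8). Advance 4.
Byte at offset 27: 0x52 = 01010010 → 1-byte char (#9). Advance 1.
Byte at offset 28: 0xF0 = 11110000 → 4-byte char (#10). Advance 4.
Reached end at offset 32 after 10 code points.

10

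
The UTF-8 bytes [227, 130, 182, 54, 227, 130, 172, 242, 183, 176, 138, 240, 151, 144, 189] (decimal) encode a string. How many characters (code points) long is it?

Byte at offset 0: 0xE3 = 11100011 → 3-byte char (#1). Advance 3.
Byte at offset 3: 0x36 = 00110110 → 1-byte char (#2). Advance 1.
Byte at offset 4: 0xE3 = 11100011 → 3-byte char (#3). Advance 3.
Byte at offset 7: 0xF2 = 11110010 → 4-byte char (#4). Advance 4.
Byte at offset 11: 0xF0 = 11110000 → 4-byte char (#5). Advance 4.
Reached end at offset 15 after 5 code points.

5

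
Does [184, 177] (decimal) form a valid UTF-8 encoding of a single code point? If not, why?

Byte 0xB8 = 10111000 has the form 10xxxxxx — a continuation byte — but there is no preceding leading byte.

invalid (continuation byte with no leading byte)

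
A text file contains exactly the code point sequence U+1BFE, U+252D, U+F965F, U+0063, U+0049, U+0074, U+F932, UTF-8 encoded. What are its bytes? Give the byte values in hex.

E1 AF BE E2 94 AD F3 B9 99 9F 63 49 74 EF A4 B2

U+1BFE: 3-byte form → E1 AF BE.
U+252D: 3-byte form → E2 94 AD.
U+F965F: 4-byte form → F3 B9 99 9F.
U+0063: 1-byte form → 63.
U+0049: 1-byte form → 49.
U+0074: 1-byte form → 74.
U+F932: 3-byte form → EF A4 B2.
Concatenated (16 bytes): E1 AF BE E2 94 AD F3 B9 99 9F 63 49 74 EF A4 B2.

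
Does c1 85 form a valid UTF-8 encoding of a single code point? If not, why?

invalid (overlong encoding)

Leading byte 0xC1 = 11000001 → 2-byte form.
Continuation bytes all match 10xxxxxx. Payload decodes to 0x45.
But 0x45 < 0x80, the minimum for a 2-byte sequence — this is an overlong encoding.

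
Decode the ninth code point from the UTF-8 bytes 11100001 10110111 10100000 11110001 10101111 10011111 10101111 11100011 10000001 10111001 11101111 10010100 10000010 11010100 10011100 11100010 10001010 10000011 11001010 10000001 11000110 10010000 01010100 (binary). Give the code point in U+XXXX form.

U+0054

Offset 0: leading byte 0xE1 = 11100001 → 3-byte char #1 = E1 B7 A0.
Offset 3: leading byte 0xF1 = 11110001 → 4-byte char #2 = F1 AF 9F AF.
Offset 7: leading byte 0xE3 = 11100011 → 3-byte char #3 = E3 81 B9.
Offset 10: leading byte 0xEF = 11101111 → 3-byte char #4 = EF 94 82.
Offset 13: leading byte 0xD4 = 11010100 → 2-byte char #5 = D4 9C.
Offset 15: leading byte 0xE2 = 11100010 → 3-byte char #6 = E2 8A 83.
Offset 18: leading byte 0xCA = 11001010 → 2-byte char #7 = CA 81.
Offset 20: leading byte 0xC6 = 11000110 → 2-byte char #8 = C6 90.
Offset 22: leading byte 0x54 = 01010100 → 1-byte char #9 = 54.
Leading byte 0x54 = 01010100 matches 0xxxxxxx → 1-byte sequence.
Byte 1: 0x54 = 01010100, payload 1010100 (7 bits).
Concatenate: 1010100 = 0x54 (7 bits → U+0054).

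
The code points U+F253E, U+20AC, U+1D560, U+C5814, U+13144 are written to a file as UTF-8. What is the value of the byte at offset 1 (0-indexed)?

U+F253E → 4-byte form F3 B2 94 BE at offsets 0–3.
Offset 1 falls in char 1's range; it's byte 2 of F3 B2 94 BE = 0xB2.

0xB2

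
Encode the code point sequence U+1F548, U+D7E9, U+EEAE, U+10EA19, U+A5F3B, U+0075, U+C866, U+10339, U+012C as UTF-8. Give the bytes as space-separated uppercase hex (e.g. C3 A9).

U+1F548: 4-byte form → F0 9F 95 88.
U+D7E9: 3-byte form → ED 9F A9.
U+EEAE: 3-byte form → EE BA AE.
U+10EA19: 4-byte form → F4 8E A8 99.
U+A5F3B: 4-byte form → F2 A5 BC BB.
U+0075: 1-byte form → 75.
U+C866: 3-byte form → EC A1 A6.
U+10339: 4-byte form → F0 90 8C B9.
U+012C: 2-byte form → C4 AC.
Concatenated (28 bytes): F0 9F 95 88 ED 9F A9 EE BA AE F4 8E A8 99 F2 A5 BC BB 75 EC A1 A6 F0 90 8C B9 C4 AC.

F0 9F 95 88 ED 9F A9 EE BA AE F4 8E A8 99 F2 A5 BC BB 75 EC A1 A6 F0 90 8C B9 C4 AC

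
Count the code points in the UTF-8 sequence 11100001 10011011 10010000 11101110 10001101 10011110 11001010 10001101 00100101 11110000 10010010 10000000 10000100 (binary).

Byte at offset 0: 0xE1 = 11100001 → 3-byte char (#1). Advance 3.
Byte at offset 3: 0xEE = 11101110 → 3-byte char (#2). Advance 3.
Byte at offset 6: 0xCA = 11001010 → 2-byte char (#3). Advance 2.
Byte at offset 8: 0x25 = 00100101 → 1-byte char (#4). Advance 1.
Byte at offset 9: 0xF0 = 11110000 → 4-byte char (#5). Advance 4.
Reached end at offset 13 after 5 code points.

5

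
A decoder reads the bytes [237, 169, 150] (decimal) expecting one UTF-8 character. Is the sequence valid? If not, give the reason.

invalid (encodes a surrogate (U+D800–U+DFFF))

Structurally a 3-byte sequence; payload = 0xDA56.
But 0xDA56 is in U+D800–U+DFFF, the surrogate range. Surrogates are not Unicode scalar values and are forbidden in UTF-8.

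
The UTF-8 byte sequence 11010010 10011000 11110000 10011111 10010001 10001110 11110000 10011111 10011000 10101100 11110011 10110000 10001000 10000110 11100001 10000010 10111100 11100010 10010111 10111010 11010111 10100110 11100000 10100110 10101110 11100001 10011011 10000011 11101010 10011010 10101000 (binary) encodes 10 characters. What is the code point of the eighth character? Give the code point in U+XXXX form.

U+09AE

Offset 0: leading byte 0xD2 = 11010010 → 2-byte char #1 = D2 98.
Offset 2: leading byte 0xF0 = 11110000 → 4-byte char #2 = F0 9F 91 8E.
Offset 6: leading byte 0xF0 = 11110000 → 4-byte char #3 = F0 9F 98 AC.
Offset 10: leading byte 0xF3 = 11110011 → 4-byte char #4 = F3 B0 88 86.
Offset 14: leading byte 0xE1 = 11100001 → 3-byte char #5 = E1 82 BC.
Offset 17: leading byte 0xE2 = 11100010 → 3-byte char #6 = E2 97 BA.
Offset 20: leading byte 0xD7 = 11010111 → 2-byte char #7 = D7 A6.
Offset 22: leading byte 0xE0 = 11100000 → 3-byte char #8 = E0 A6 AE.
Leading byte 0xE0 = 11100000 matches 1110xxxx → 3-byte sequence.
Byte 1: 0xE0 = 11100000, payload 0000 (4 bits).
Byte 2: 0xA6 = 10100110 (10xxxxxx ✓), payload 100110.
Byte 3: 0xAE = 10101110 (10xxxxxx ✓), payload 101110.
Concatenate: 0000100110101110 = 0x9AE (16 bits → U+09AE).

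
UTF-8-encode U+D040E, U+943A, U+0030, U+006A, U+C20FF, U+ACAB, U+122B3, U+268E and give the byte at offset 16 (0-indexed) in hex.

0xF0

U+D040E → 4-byte form F3 90 90 8E at offsets 0–3.
U+943A → 3-byte form E9 90 BA at offsets 4–6.
U+0030 → 1-byte form 30 at offsets 7–7.
U+006A → 1-byte form 6A at offsets 8–8.
U+C20FF → 4-byte form F3 82 83 BF at offsets 9–12.
U+ACAB → 3-byte form EA B2 AB at offsets 13–15.
U+122B3 → 4-byte form F0 92 8A B3 at offsets 16–19.
Offset 16 falls in char 7's range; it's byte 1 of F0 92 8A B3 = 0xF0.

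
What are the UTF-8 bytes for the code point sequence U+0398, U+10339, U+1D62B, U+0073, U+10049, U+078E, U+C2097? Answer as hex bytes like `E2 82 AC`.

U+0398: 2-byte form → CE 98.
U+10339: 4-byte form → F0 90 8C B9.
U+1D62B: 4-byte form → F0 9D 98 AB.
U+0073: 1-byte form → 73.
U+10049: 4-byte form → F0 90 81 89.
U+078E: 2-byte form → DE 8E.
U+C2097: 4-byte form → F3 82 82 97.
Concatenated (21 bytes): CE 98 F0 90 8C B9 F0 9D 98 AB 73 F0 90 81 89 DE 8E F3 82 82 97.

CE 98 F0 90 8C B9 F0 9D 98 AB 73 F0 90 81 89 DE 8E F3 82 82 97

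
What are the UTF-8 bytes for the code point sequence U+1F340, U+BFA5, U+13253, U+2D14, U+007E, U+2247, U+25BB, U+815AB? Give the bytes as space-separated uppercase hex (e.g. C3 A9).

U+1F340: 4-byte form → F0 9F 8D 80.
U+BFA5: 3-byte form → EB BE A5.
U+13253: 4-byte form → F0 93 89 93.
U+2D14: 3-byte form → E2 B4 94.
U+007E: 1-byte form → 7E.
U+2247: 3-byte form → E2 89 87.
U+25BB: 3-byte form → E2 96 BB.
U+815AB: 4-byte form → F2 81 96 AB.
Concatenated (25 bytes): F0 9F 8D 80 EB BE A5 F0 93 89 93 E2 B4 94 7E E2 89 87 E2 96 BB F2 81 96 AB.

F0 9F 8D 80 EB BE A5 F0 93 89 93 E2 B4 94 7E E2 89 87 E2 96 BB F2 81 96 AB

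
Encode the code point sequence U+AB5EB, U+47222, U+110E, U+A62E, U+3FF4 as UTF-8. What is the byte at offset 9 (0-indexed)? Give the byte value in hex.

0x84

U+AB5EB → 4-byte form F2 AB 97 AB at offsets 0–3.
U+47222 → 4-byte form F1 87 88 A2 at offsets 4–7.
U+110E → 3-byte form E1 84 8E at offsets 8–10.
Offset 9 falls in char 3's range; it's byte 2 of E1 84 8E = 0x84.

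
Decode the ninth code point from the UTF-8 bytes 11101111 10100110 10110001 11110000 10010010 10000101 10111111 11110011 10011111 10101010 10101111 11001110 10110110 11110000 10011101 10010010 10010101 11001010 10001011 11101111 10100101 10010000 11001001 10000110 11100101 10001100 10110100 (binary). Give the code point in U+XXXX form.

Offset 0: leading byte 0xEF = 11101111 → 3-byte char #1 = EF A6 B1.
Offset 3: leading byte 0xF0 = 11110000 → 4-byte char #2 = F0 92 85 BF.
Offset 7: leading byte 0xF3 = 11110011 → 4-byte char #3 = F3 9F AA AF.
Offset 11: leading byte 0xCE = 11001110 → 2-byte char #4 = CE B6.
Offset 13: leading byte 0xF0 = 11110000 → 4-byte char #5 = F0 9D 92 95.
Offset 17: leading byte 0xCA = 11001010 → 2-byte char #6 = CA 8B.
Offset 19: leading byte 0xEF = 11101111 → 3-byte char #7 = EF A5 90.
Offset 22: leading byte 0xC9 = 11001001 → 2-byte char #8 = C9 86.
Offset 24: leading byte 0xE5 = 11100101 → 3-byte char #9 = E5 8C B4.
Leading byte 0xE5 = 11100101 matches 1110xxxx → 3-byte sequence.
Byte 1: 0xE5 = 11100101, payload 0101 (4 bits).
Byte 2: 0x8C = 10001100 (10xxxxxx ✓), payload 001100.
Byte 3: 0xB4 = 10110100 (10xxxxxx ✓), payload 110100.
Concatenate: 0101001100110100 = 0x5334 (16 bits → U+5334).

U+5334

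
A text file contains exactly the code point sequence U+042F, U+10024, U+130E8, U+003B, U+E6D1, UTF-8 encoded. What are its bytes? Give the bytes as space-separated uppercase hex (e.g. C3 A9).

D0 AF F0 90 80 A4 F0 93 83 A8 3B EE 9B 91

U+042F: 2-byte form → D0 AF.
U+10024: 4-byte form → F0 90 80 A4.
U+130E8: 4-byte form → F0 93 83 A8.
U+003B: 1-byte form → 3B.
U+E6D1: 3-byte form → EE 9B 91.
Concatenated (14 bytes): D0 AF F0 90 80 A4 F0 93 83 A8 3B EE 9B 91.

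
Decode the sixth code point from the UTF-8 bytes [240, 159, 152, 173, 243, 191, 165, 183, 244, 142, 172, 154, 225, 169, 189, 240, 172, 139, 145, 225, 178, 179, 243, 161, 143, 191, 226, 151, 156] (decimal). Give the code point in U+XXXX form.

U+1CB3

Offset 0: leading byte 0xF0 = 11110000 → 4-byte char #1 = F0 9F 98 AD.
Offset 4: leading byte 0xF3 = 11110011 → 4-byte char #2 = F3 BF A5 B7.
Offset 8: leading byte 0xF4 = 11110100 → 4-byte char #3 = F4 8E AC 9A.
Offset 12: leading byte 0xE1 = 11100001 → 3-byte char #4 = E1 A9 BD.
Offset 15: leading byte 0xF0 = 11110000 → 4-byte char #5 = F0 AC 8B 91.
Offset 19: leading byte 0xE1 = 11100001 → 3-byte char #6 = E1 B2 B3.
Leading byte 0xE1 = 11100001 matches 1110xxxx → 3-byte sequence.
Byte 1: 0xE1 = 11100001, payload 0001 (4 bits).
Byte 2: 0xB2 = 10110010 (10xxxxxx ✓), payload 110010.
Byte 3: 0xB3 = 10110011 (10xxxxxx ✓), payload 110011.
Concatenate: 0001110010110011 = 0x1CB3 (16 bits → U+1CB3).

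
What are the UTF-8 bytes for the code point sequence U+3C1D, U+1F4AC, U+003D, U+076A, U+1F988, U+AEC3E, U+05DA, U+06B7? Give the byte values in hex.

E3 B0 9D F0 9F 92 AC 3D DD AA F0 9F A6 88 F2 AE B0 BE D7 9A DA B7

U+3C1D: 3-byte form → E3 B0 9D.
U+1F4AC: 4-byte form → F0 9F 92 AC.
U+003D: 1-byte form → 3D.
U+076A: 2-byte form → DD AA.
U+1F988: 4-byte form → F0 9F A6 88.
U+AEC3E: 4-byte form → F2 AE B0 BE.
U+05DA: 2-byte form → D7 9A.
U+06B7: 2-byte form → DA B7.
Concatenated (22 bytes): E3 B0 9D F0 9F 92 AC 3D DD AA F0 9F A6 88 F2 AE B0 BE D7 9A DA B7.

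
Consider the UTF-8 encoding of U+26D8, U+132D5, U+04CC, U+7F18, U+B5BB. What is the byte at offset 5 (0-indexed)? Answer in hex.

0x8B

U+26D8 → 3-byte form E2 9B 98 at offsets 0–2.
U+132D5 → 4-byte form F0 93 8B 95 at offsets 3–6.
Offset 5 falls in char 2's range; it's byte 3 of F0 93 8B 95 = 0x8B.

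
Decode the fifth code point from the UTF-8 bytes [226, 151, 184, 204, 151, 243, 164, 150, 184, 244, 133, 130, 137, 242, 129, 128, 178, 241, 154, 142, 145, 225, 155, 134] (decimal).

U+81032

Offset 0: leading byte 0xE2 = 11100010 → 3-byte char #1 = E2 97 B8.
Offset 3: leading byte 0xCC = 11001100 → 2-byte char #2 = CC 97.
Offset 5: leading byte 0xF3 = 11110011 → 4-byte char #3 = F3 A4 96 B8.
Offset 9: leading byte 0xF4 = 11110100 → 4-byte char #4 = F4 85 82 89.
Offset 13: leading byte 0xF2 = 11110010 → 4-byte char #5 = F2 81 80 B2.
Leading byte 0xF2 = 11110010 matches 11110xxx → 4-byte sequence.
Byte 1: 0xF2 = 11110010, payload 010 (3 bits).
Byte 2: 0x81 = 10000001 (10xxxxxx ✓), payload 000001.
Byte 3: 0x80 = 10000000 (10xxxxxx ✓), payload 000000.
Byte 4: 0xB2 = 10110010 (10xxxxxx ✓), payload 110010.
Concatenate: 010000001000000110010 = 0x81032 (21 bits → U+81032).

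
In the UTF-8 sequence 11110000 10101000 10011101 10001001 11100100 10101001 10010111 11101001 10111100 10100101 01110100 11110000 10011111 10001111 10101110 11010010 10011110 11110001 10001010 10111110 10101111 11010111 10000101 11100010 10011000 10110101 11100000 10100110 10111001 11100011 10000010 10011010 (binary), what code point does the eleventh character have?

U+309A

Offset 0: leading byte 0xF0 = 11110000 → 4-byte char #1 = F0 A8 9D 89.
Offset 4: leading byte 0xE4 = 11100100 → 3-byte char #2 = E4 A9 97.
Offset 7: leading byte 0xE9 = 11101001 → 3-byte char #3 = E9 BC A5.
Offset 10: leading byte 0x74 = 01110100 → 1-byte char #4 = 74.
Offset 11: leading byte 0xF0 = 11110000 → 4-byte char #5 = F0 9F 8F AE.
Offset 15: leading byte 0xD2 = 11010010 → 2-byte char #6 = D2 9E.
Offset 17: leading byte 0xF1 = 11110001 → 4-byte char #7 = F1 8A BE AF.
Offset 21: leading byte 0xD7 = 11010111 → 2-byte char #8 = D7 85.
Offset 23: leading byte 0xE2 = 11100010 → 3-byte char #9 = E2 98 B5.
Offset 26: leading byte 0xE0 = 11100000 → 3-byte char #10 = E0 A6 B9.
Offset 29: leading byte 0xE3 = 11100011 → 3-byte char #11 = E3 82 9A.
Leading byte 0xE3 = 11100011 matches 1110xxxx → 3-byte sequence.
Byte 1: 0xE3 = 11100011, payload 0011 (4 bits).
Byte 2: 0x82 = 10000010 (10xxxxxx ✓), payload 000010.
Byte 3: 0x9A = 10011010 (10xxxxxx ✓), payload 011010.
Concatenate: 0011000010011010 = 0x309A (16 bits → U+309A).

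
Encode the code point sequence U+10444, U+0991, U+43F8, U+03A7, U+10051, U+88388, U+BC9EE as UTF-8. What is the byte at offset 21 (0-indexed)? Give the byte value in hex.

0xBC

U+10444 → 4-byte form F0 90 91 84 at offsets 0–3.
U+0991 → 3-byte form E0 A6 91 at offsets 4–6.
U+43F8 → 3-byte form E4 8F B8 at offsets 7–9.
U+03A7 → 2-byte form CE A7 at offsets 10–11.
U+10051 → 4-byte form F0 90 81 91 at offsets 12–15.
U+88388 → 4-byte form F2 88 8E 88 at offsets 16–19.
U+BC9EE → 4-byte form F2 BC A7 AE at offsets 20–23.
Offset 21 falls in char 7's range; it's byte 2 of F2 BC A7 AE = 0xBC.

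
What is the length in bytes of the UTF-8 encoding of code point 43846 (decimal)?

3

U+AB46 = 0xAB46. UTF-8 uses 1 byte below 0x80, 2 below 0x800, 3 below 0x10000, 4 up to 0x10FFFF. 0xAB46 is in U+0800–U+FFFF → 3 bytes.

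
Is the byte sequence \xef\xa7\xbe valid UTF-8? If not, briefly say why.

valid

Leading byte 0xEF = 11101111 → 3-byte form.
Continuation bytes 0xA7=10100111, 0xBE=10111110 all match 10xxxxxx.
Decoded value 0xF9FE is ≥ 0x800 (shortest form) and not a surrogate.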